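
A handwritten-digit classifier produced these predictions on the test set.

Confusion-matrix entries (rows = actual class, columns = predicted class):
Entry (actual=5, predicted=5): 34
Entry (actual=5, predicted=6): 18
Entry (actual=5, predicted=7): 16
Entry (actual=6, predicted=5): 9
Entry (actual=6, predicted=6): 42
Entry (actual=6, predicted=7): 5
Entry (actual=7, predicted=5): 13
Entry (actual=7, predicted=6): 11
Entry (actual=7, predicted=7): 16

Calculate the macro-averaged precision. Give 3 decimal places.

0.544

Per-class precision (TP/(TP+FP)):
  5: TP=34, FP=9+13=22 → 34/56 = 0.6071
  6: TP=42, FP=18+11=29 → 42/71 = 0.5915
  7: TP=16, FP=16+5=21 → 16/37 = 0.4324
Macro-precision = mean = (0.6071 + 0.5915 + 0.4324) / 3 = 0.544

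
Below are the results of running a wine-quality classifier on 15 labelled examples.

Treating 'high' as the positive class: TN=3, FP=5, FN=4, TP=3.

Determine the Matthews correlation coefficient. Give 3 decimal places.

-0.196

MCC = (TP·TN − FP·FN) / √((TP+FP)(TP+FN)(TN+FP)(TN+FN))
Numerator = 3·3 − 5·4 = -11
Denominator = √(8·7·8·7) = √3136 = 56.0000
MCC = -11 / 56.0000 = -0.196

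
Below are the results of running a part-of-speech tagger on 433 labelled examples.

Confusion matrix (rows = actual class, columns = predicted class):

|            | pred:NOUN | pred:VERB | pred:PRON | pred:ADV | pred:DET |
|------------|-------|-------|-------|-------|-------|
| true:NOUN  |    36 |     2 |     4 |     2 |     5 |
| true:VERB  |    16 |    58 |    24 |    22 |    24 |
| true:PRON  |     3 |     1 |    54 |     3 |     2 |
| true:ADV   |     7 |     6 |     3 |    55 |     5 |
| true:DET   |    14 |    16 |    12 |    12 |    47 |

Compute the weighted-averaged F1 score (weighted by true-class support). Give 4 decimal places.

0.5661

Per-class F1 score (2·TP/(2·TP+FP+FN)):
  NOUN: TP=36, FP=16+3+7+14=40, FN=2+4+2+5=13 → 72/125 = 0.57600
  VERB: TP=58, FP=2+1+6+16=25, FN=16+24+22+24=86 → 116/227 = 0.51101
  PRON: TP=54, FP=4+24+3+12=43, FN=3+1+3+2=9 → 108/160 = 0.67500
  ADV: TP=55, FP=2+22+3+12=39, FN=7+6+3+5=21 → 110/170 = 0.64706
  DET: TP=47, FP=5+24+2+5=36, FN=14+16+12+12=54 → 94/184 = 0.51087
Weighted-F1 score = Σ (supportᵢ/N)·F1 scoreᵢ with N=433: (49/433)·0.57600 + (144/433)·0.51101 + (63/433)·0.67500 + (76/433)·0.64706 + (101/433)·0.51087 = 0.5661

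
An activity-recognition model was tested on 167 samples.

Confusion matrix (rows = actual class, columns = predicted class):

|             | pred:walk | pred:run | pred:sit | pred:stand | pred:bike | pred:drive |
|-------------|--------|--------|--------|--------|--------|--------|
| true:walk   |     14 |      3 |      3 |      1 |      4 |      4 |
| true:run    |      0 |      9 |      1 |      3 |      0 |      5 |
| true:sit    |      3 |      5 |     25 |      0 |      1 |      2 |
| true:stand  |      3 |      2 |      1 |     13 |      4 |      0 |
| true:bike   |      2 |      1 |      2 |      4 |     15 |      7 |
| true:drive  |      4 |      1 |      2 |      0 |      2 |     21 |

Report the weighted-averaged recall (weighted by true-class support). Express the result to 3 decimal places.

Per-class recall (TP/(TP+FN)):
  walk: TP=14, FN=3+3+1+4+4=15 → 14/29 = 0.4828
  run: TP=9, FN=0+1+3+0+5=9 → 9/18 = 0.5000
  sit: TP=25, FN=3+5+0+1+2=11 → 25/36 = 0.6944
  stand: TP=13, FN=3+2+1+4+0=10 → 13/23 = 0.5652
  bike: TP=15, FN=2+1+2+4+7=16 → 15/31 = 0.4839
  drive: TP=21, FN=4+1+2+0+2=9 → 21/30 = 0.7000
Weighted-recall = Σ (supportᵢ/N)·recallᵢ with N=167: (29/167)·0.4828 + (18/167)·0.5000 + (36/167)·0.6944 + (23/167)·0.5652 + (31/167)·0.4839 + (30/167)·0.7000 = 0.581

0.581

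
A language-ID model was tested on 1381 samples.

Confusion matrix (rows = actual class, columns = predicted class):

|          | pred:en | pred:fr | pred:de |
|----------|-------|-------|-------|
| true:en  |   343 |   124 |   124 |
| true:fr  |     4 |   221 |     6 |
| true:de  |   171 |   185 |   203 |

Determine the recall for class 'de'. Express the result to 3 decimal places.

Take TP from the diagonal, FP from the rest of the 'de' prediction marginal, FN from the rest of the 'de' actual marginal.
recall = TP/(TP+FN).
de: TP=203, FN=171+185=356 → 203/559 = 0.3631

0.363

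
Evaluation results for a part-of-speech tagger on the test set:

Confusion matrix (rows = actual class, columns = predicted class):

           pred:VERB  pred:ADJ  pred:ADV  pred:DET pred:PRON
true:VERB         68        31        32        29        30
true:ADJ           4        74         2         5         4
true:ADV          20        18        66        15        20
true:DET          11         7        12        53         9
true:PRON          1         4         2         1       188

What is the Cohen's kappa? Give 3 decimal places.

0.537

Observed agreement pₒ = trace/N = 449/706 = 0.6360
Expected agreement pₑ = Σ (rowᵢ·colᵢ)/N² = (190·104 + 89·134 + 139·114 + 92·103 + 196·251)/706² = 0.2131
κ = (pₒ − pₑ)/(1 − pₑ) = (0.6360 − 0.2131)/(1 − 0.2131) = 0.537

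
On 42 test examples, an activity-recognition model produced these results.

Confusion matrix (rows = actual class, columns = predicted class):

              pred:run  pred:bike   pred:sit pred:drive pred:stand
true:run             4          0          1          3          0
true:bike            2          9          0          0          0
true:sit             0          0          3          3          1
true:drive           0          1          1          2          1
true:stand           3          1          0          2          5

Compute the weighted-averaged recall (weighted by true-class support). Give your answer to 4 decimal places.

0.5476

Per-class recall (TP/(TP+FN)):
  run: TP=4, FN=0+1+3+0=4 → 4/8 = 0.50000
  bike: TP=9, FN=2+0+0+0=2 → 9/11 = 0.81818
  sit: TP=3, FN=0+0+3+1=4 → 3/7 = 0.42857
  drive: TP=2, FN=0+1+1+1=3 → 2/5 = 0.40000
  stand: TP=5, FN=3+1+0+2=6 → 5/11 = 0.45455
Weighted-recall = Σ (supportᵢ/N)·recallᵢ with N=42: (8/42)·0.50000 + (11/42)·0.81818 + (7/42)·0.42857 + (5/42)·0.40000 + (11/42)·0.45455 = 0.5476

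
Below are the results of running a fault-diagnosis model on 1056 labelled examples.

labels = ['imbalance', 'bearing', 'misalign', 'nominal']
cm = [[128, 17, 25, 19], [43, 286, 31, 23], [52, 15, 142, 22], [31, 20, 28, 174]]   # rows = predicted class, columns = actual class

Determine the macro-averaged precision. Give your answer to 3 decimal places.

0.682

Per-class precision (TP/(TP+FP)):
  imbalance: TP=128, FP=17+25+19=61 → 128/189 = 0.6772
  bearing: TP=286, FP=43+31+23=97 → 286/383 = 0.7467
  misalign: TP=142, FP=52+15+22=89 → 142/231 = 0.6147
  nominal: TP=174, FP=31+20+28=79 → 174/253 = 0.6877
Macro-precision = mean = (0.6772 + 0.7467 + 0.6147 + 0.6877) / 4 = 0.682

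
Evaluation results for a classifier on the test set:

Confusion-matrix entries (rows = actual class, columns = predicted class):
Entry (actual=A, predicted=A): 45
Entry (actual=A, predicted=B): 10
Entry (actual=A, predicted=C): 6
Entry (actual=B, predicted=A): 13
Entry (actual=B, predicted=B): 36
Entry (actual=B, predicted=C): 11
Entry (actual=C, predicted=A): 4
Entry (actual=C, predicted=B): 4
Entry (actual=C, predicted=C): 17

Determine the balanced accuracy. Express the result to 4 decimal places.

0.6726

Balanced accuracy = mean of per-class recall.
  A: recall = 45/61 = 0.73770
  B: recall = 36/60 = 0.60000
  C: recall = 17/25 = 0.68000
Mean = (0.73770 + 0.60000 + 0.68000) / 3 = 0.6726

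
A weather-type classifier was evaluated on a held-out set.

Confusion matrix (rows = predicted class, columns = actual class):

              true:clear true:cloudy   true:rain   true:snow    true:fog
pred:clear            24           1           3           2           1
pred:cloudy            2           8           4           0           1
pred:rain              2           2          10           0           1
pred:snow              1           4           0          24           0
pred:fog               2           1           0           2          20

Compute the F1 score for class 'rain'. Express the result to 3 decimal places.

0.625

Take TP from the diagonal, FP from the rest of the 'rain' prediction marginal, FN from the rest of the 'rain' actual marginal.
F1 score = 2·TP/(2·TP+FP+FN).
rain: TP=10, FP=2+2+0+1=5, FN=3+4+0+0=7 → 20/32 = 0.6250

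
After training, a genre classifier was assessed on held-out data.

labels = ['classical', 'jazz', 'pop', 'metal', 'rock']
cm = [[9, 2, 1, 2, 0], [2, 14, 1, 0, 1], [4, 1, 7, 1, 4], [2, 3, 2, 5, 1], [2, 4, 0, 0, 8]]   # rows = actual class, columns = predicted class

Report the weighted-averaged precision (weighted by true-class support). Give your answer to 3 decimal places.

Per-class precision (TP/(TP+FP)):
  classical: TP=9, FP=2+4+2+2=10 → 9/19 = 0.4737
  jazz: TP=14, FP=2+1+3+4=10 → 14/24 = 0.5833
  pop: TP=7, FP=1+1+2+0=4 → 7/11 = 0.6364
  metal: TP=5, FP=2+0+1+0=3 → 5/8 = 0.6250
  rock: TP=8, FP=0+1+4+1=6 → 8/14 = 0.5714
Weighted-precision = Σ (supportᵢ/N)·precisionᵢ with N=76: (14/76)·0.4737 + (18/76)·0.5833 + (17/76)·0.6364 + (13/76)·0.6250 + (14/76)·0.5714 = 0.580

0.580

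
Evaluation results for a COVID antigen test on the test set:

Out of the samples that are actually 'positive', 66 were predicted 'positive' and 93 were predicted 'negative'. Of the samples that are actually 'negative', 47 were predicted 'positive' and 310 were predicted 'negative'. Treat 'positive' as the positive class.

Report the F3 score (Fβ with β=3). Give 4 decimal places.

0.4275

Fβ = (1+β²)·TP / ((1+β²)·TP + β²·FN + FP), with β²=9
= 10·66 / (10·66 + 9·93 + 47) = 0.4275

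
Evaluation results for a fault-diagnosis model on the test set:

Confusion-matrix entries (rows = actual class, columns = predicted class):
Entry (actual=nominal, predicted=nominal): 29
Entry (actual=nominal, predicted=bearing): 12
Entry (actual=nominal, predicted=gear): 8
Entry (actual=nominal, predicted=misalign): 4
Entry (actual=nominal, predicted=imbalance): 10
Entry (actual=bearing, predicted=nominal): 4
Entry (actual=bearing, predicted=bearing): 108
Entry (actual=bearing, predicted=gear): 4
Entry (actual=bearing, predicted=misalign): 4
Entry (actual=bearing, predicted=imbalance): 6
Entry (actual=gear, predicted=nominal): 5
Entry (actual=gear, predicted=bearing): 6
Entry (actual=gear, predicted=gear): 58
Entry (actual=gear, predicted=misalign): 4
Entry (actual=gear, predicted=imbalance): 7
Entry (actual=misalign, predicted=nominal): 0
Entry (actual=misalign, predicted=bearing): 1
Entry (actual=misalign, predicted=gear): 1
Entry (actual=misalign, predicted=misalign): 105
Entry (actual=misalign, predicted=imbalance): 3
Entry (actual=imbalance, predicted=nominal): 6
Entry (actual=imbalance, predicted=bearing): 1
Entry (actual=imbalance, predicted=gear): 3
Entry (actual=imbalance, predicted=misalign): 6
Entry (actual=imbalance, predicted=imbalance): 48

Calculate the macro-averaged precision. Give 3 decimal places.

0.758

Per-class precision (TP/(TP+FP)):
  nominal: TP=29, FP=4+5+0+6=15 → 29/44 = 0.6591
  bearing: TP=108, FP=12+6+1+1=20 → 108/128 = 0.8438
  gear: TP=58, FP=8+4+1+3=16 → 58/74 = 0.7838
  misalign: TP=105, FP=4+4+4+6=18 → 105/123 = 0.8537
  imbalance: TP=48, FP=10+6+7+3=26 → 48/74 = 0.6486
Macro-precision = mean = (0.6591 + 0.8438 + 0.7838 + 0.8537 + 0.6486) / 5 = 0.758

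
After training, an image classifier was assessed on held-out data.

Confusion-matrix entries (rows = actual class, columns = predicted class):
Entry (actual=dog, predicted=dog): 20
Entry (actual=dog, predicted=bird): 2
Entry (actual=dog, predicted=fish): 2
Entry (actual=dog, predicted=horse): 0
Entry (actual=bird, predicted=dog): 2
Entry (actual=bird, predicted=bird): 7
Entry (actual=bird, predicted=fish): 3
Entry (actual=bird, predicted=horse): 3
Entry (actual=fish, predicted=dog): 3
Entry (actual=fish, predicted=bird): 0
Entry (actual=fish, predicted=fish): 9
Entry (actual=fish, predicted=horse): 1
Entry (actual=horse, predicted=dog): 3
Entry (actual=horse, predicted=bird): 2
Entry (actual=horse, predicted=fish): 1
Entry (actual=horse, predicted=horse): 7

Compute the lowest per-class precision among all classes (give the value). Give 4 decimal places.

Per-class precision (TP/(TP+FP)):
  dog: TP=20, FP=2+3+3=8 → 20/28 = 0.71429
  bird: TP=7, FP=2+0+2=4 → 7/11 = 0.63636
  fish: TP=9, FP=2+3+1=6 → 9/15 = 0.60000
  horse: TP=7, FP=0+3+1=4 → 7/11 = 0.63636
Lowest is class 'fish' with precision = 0.6000.

0.6000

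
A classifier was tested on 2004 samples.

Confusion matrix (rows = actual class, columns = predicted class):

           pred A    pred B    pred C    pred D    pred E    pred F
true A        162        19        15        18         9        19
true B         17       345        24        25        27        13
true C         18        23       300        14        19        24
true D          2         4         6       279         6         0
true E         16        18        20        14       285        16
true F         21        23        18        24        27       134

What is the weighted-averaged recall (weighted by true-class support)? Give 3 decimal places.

Per-class recall (TP/(TP+FN)):
  A: TP=162, FN=19+15+18+9+19=80 → 162/242 = 0.6694
  B: TP=345, FN=17+24+25+27+13=106 → 345/451 = 0.7650
  C: TP=300, FN=18+23+14+19+24=98 → 300/398 = 0.7538
  D: TP=279, FN=2+4+6+6+0=18 → 279/297 = 0.9394
  E: TP=285, FN=16+18+20+14+16=84 → 285/369 = 0.7724
  F: TP=134, FN=21+23+18+24+27=113 → 134/247 = 0.5425
Weighted-recall = Σ (supportᵢ/N)·recallᵢ with N=2004: (242/2004)·0.6694 + (451/2004)·0.7650 + (398/2004)·0.7538 + (297/2004)·0.9394 + (369/2004)·0.7724 + (247/2004)·0.5425 = 0.751

0.751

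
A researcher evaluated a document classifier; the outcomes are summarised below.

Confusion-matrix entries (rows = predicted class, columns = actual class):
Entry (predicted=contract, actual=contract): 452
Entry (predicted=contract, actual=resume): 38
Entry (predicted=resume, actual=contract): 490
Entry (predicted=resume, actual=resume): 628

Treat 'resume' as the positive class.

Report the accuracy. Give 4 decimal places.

0.6716

Accuracy = (TP+TN)/N = (628+452)/1608 = 0.6716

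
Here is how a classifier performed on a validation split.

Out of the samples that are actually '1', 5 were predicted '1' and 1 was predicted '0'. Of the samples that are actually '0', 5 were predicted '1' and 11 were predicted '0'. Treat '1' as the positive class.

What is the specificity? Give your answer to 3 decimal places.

0.688

Specificity = TN/(TN+FP) = 11/(11+5) = 0.688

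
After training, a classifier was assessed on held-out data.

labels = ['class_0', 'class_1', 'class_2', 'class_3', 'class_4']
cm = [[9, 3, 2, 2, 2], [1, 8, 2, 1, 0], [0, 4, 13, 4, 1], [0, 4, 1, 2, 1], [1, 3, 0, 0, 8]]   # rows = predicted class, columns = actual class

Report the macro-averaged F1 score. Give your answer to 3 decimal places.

Per-class F1 score (2·TP/(2·TP+FP+FN)):
  class_0: TP=9, FP=3+2+2+2=9, FN=1+0+0+1=2 → 18/29 = 0.6207
  class_1: TP=8, FP=1+2+1+0=4, FN=3+4+4+3=14 → 16/34 = 0.4706
  class_2: TP=13, FP=0+4+4+1=9, FN=2+2+1+0=5 → 26/40 = 0.6500
  class_3: TP=2, FP=0+4+1+1=6, FN=2+1+4+0=7 → 4/17 = 0.2353
  class_4: TP=8, FP=1+3+0+0=4, FN=2+0+1+1=4 → 16/24 = 0.6667
Macro-F1 score = mean = (0.6207 + 0.4706 + 0.6500 + 0.2353 + 0.6667) / 5 = 0.529

0.529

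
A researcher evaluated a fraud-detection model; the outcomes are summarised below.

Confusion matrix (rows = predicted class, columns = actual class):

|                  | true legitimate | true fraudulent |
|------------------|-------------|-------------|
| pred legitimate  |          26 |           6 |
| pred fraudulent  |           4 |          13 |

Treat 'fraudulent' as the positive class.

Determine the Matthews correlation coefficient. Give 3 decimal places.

MCC = (TP·TN − FP·FN) / √((TP+FP)(TP+FN)(TN+FP)(TN+FN))
Numerator = 13·26 − 4·6 = 314
Denominator = √(17·19·30·32) = √310080 = 556.8483
MCC = 314 / 556.8483 = 0.564

0.564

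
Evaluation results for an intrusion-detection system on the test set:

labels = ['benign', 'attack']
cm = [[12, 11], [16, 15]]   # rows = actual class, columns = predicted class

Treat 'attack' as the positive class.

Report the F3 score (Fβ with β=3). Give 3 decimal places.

Fβ = (1+β²)·TP / ((1+β²)·TP + β²·FN + FP), with β²=9
= 10·15 / (10·15 + 9·16 + 11) = 0.492

0.492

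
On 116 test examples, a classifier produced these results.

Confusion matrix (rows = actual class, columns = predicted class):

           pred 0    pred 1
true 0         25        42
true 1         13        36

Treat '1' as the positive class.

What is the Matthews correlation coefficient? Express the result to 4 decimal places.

MCC = (TP·TN − FP·FN) / √((TP+FP)(TP+FN)(TN+FP)(TN+FN))
Numerator = 36·25 − 42·13 = 354
Denominator = √(78·49·67·38) = √9730812 = 3119.4249
MCC = 354 / 3119.4249 = 0.1135

0.1135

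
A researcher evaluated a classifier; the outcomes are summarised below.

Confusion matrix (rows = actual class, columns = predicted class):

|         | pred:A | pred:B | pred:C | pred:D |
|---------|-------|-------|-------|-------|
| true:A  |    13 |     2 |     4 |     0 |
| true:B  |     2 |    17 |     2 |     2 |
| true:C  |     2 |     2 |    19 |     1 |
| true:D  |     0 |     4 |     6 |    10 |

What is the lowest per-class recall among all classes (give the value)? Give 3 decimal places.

Per-class recall (TP/(TP+FN)):
  A: TP=13, FN=2+4+0=6 → 13/19 = 0.6842
  B: TP=17, FN=2+2+2=6 → 17/23 = 0.7391
  C: TP=19, FN=2+2+1=5 → 19/24 = 0.7917
  D: TP=10, FN=0+4+6=10 → 10/20 = 0.5000
Lowest is class 'D' with recall = 0.500.

0.500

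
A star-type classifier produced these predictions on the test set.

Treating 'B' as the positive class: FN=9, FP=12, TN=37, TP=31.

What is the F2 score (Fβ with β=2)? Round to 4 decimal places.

0.7635

Fβ = (1+β²)·TP / ((1+β²)·TP + β²·FN + FP), with β²=4
= 5·31 / (5·31 + 4·9 + 12) = 0.7635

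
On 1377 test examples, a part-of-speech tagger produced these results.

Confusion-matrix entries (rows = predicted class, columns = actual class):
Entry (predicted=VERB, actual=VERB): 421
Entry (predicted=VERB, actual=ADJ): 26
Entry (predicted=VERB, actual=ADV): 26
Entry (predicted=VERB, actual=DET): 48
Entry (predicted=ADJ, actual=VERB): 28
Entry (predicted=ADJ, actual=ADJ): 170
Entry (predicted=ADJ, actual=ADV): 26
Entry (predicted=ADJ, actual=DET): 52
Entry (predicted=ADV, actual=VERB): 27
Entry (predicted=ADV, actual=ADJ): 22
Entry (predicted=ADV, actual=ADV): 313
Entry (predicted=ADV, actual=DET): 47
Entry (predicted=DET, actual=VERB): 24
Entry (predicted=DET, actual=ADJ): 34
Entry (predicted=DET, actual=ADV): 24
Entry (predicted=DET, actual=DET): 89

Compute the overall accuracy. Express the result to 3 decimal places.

Accuracy = trace / total = (421+170+313+89=993) / 1377 = 993/1377 = 0.721

0.721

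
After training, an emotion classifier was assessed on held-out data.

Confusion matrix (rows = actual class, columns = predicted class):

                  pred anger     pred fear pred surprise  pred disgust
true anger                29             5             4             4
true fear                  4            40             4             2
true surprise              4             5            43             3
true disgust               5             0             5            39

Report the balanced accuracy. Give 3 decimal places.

0.767

Balanced accuracy = mean of per-class recall.
  anger: recall = 29/42 = 0.6905
  fear: recall = 40/50 = 0.8000
  surprise: recall = 43/55 = 0.7818
  disgust: recall = 39/49 = 0.7959
Mean = (0.6905 + 0.8000 + 0.7818 + 0.7959) / 4 = 0.767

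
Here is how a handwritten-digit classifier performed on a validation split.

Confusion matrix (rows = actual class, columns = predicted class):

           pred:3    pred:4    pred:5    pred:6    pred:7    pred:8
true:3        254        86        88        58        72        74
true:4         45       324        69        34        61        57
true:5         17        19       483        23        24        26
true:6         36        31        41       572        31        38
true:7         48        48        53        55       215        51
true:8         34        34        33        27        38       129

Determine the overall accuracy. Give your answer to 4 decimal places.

Accuracy = trace / total = (254+324+483+572+215+129=1977) / 3328 = 1977/3328 = 0.5941

0.5941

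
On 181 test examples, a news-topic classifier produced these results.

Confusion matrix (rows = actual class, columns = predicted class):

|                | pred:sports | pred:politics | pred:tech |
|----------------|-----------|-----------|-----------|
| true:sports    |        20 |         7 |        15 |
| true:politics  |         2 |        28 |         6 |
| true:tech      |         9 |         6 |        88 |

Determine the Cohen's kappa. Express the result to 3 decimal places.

Observed agreement pₒ = trace/N = 136/181 = 0.7514
Expected agreement pₑ = Σ (rowᵢ·colᵢ)/N² = (42·31 + 36·41 + 103·109)/181² = 0.4275
κ = (pₒ − pₑ)/(1 − pₑ) = (0.7514 − 0.4275)/(1 − 0.4275) = 0.566

0.566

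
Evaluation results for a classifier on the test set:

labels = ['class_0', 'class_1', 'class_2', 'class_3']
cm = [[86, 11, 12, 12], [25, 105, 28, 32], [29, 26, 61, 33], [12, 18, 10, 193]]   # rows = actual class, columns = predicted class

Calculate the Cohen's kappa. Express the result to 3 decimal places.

0.512

Observed agreement pₒ = trace/N = 445/693 = 0.6421
Expected agreement pₑ = Σ (rowᵢ·colᵢ)/N² = (121·152 + 190·160 + 149·111 + 233·270)/693² = 0.2670
κ = (pₒ − pₑ)/(1 − pₑ) = (0.6421 − 0.2670)/(1 − 0.2670) = 0.512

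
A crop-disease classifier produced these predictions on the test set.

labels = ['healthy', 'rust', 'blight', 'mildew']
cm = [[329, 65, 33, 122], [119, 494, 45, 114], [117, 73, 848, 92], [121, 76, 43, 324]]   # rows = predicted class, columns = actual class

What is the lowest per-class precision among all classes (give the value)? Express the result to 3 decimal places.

Per-class precision (TP/(TP+FP)):
  healthy: TP=329, FP=65+33+122=220 → 329/549 = 0.5993
  rust: TP=494, FP=119+45+114=278 → 494/772 = 0.6399
  blight: TP=848, FP=117+73+92=282 → 848/1130 = 0.7504
  mildew: TP=324, FP=121+76+43=240 → 324/564 = 0.5745
Lowest is class 'mildew' with precision = 0.574.

0.574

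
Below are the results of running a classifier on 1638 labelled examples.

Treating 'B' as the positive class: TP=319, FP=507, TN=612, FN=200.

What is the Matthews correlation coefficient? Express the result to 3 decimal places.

MCC = (TP·TN − FP·FN) / √((TP+FP)(TP+FN)(TN+FP)(TN+FN))
Numerator = 319·612 − 507·200 = 93828
Denominator = √(826·519·1119·812) = √389523371832 = 624118.0752
MCC = 93828 / 624118.0752 = 0.150

0.150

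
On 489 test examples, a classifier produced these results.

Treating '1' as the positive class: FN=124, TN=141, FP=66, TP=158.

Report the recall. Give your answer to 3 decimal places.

0.560

Recall = TP/(TP+FN) = 158/(158+124) = 158/282 = 0.560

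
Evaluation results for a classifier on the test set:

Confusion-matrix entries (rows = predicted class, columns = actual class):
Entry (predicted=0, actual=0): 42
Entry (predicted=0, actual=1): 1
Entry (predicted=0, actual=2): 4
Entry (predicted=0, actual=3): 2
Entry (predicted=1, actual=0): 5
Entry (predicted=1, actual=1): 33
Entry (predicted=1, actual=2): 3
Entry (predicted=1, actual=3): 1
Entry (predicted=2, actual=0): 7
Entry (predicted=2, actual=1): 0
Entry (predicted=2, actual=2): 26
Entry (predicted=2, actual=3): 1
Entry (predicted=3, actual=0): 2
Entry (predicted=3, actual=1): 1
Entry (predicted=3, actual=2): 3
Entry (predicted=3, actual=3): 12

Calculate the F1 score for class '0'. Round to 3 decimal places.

0.800

One-vs-rest for '0': TP = diagonal; FP = other classes predicted '0'; FN = '0' predicted as other.
F1 score = 2·TP/(2·TP+FP+FN).
0: TP=42, FP=1+4+2=7, FN=5+7+2=14 → 84/105 = 0.8000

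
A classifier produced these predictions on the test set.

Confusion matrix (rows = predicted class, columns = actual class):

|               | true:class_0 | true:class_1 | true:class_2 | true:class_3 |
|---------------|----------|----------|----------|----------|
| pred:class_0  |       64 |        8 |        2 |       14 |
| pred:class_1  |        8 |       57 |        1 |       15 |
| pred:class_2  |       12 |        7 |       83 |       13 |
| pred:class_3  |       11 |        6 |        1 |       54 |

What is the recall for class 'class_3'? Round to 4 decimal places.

0.5625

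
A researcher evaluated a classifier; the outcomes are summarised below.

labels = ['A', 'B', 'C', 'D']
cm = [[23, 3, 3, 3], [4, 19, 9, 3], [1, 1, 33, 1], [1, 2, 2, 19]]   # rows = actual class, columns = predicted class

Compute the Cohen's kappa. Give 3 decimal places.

0.651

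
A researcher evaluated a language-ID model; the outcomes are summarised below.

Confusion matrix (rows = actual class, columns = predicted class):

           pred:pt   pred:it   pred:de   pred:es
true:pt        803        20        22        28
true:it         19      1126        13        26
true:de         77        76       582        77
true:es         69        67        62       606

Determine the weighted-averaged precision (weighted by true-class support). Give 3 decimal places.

0.848

Per-class precision (TP/(TP+FP)):
  pt: TP=803, FP=19+77+69=165 → 803/968 = 0.8295
  it: TP=1126, FP=20+76+67=163 → 1126/1289 = 0.8735
  de: TP=582, FP=22+13+62=97 → 582/679 = 0.8571
  es: TP=606, FP=28+26+77=131 → 606/737 = 0.8223
Weighted-precision = Σ (supportᵢ/N)·precisionᵢ with N=3673: (873/3673)·0.8295 + (1184/3673)·0.8735 + (812/3673)·0.8571 + (804/3673)·0.8223 = 0.848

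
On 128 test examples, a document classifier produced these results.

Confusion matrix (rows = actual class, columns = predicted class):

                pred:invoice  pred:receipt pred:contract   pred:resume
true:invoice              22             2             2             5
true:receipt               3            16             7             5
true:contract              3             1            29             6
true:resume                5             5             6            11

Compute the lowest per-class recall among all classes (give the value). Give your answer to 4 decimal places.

Per-class recall (TP/(TP+FN)):
  invoice: TP=22, FN=2+2+5=9 → 22/31 = 0.70968
  receipt: TP=16, FN=3+7+5=15 → 16/31 = 0.51613
  contract: TP=29, FN=3+1+6=10 → 29/39 = 0.74359
  resume: TP=11, FN=5+5+6=16 → 11/27 = 0.40741
Lowest is class 'resume' with recall = 0.4074.

0.4074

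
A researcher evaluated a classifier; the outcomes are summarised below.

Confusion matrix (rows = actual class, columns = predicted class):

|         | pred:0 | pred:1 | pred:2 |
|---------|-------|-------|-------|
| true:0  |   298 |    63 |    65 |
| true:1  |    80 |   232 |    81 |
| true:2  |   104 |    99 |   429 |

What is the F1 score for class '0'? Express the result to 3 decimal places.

0.656

Treat '0' as positive and all other classes as negative.
F1 score = 2·TP/(2·TP+FP+FN).
0: TP=298, FP=80+104=184, FN=63+65=128 → 596/908 = 0.6564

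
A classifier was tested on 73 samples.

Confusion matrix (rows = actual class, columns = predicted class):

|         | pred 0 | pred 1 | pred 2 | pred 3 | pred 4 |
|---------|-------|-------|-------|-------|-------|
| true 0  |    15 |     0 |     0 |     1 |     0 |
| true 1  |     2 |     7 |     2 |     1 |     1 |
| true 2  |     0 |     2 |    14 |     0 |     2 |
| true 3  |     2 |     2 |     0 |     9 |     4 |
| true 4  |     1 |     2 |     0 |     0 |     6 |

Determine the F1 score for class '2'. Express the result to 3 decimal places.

0.824

F1 score = 2·TP/(2·TP+FP+FN).
2: TP=14, FP=0+2+0+0=2, FN=0+2+0+2=4 → 28/34 = 0.8235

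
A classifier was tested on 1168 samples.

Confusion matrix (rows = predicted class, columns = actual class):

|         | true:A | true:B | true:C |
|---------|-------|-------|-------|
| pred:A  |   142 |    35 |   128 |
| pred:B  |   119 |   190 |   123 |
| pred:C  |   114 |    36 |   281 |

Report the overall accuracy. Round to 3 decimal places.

0.525

Accuracy = trace / total = (142+190+281=613) / 1168 = 613/1168 = 0.525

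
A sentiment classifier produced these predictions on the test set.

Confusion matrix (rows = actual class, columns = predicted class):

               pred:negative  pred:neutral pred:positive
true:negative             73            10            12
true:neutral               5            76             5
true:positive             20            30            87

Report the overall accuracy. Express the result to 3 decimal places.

0.742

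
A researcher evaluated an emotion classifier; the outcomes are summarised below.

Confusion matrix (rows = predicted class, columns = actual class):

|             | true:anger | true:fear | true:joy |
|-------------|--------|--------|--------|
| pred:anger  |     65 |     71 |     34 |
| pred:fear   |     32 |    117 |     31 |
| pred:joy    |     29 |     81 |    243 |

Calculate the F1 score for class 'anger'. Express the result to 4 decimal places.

0.4392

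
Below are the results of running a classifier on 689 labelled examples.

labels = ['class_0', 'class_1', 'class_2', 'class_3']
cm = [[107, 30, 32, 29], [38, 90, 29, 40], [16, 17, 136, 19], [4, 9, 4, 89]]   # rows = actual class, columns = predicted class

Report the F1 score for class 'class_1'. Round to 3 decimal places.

0.525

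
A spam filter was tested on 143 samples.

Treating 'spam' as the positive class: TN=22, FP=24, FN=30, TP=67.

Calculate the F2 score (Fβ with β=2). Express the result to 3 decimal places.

Fβ = (1+β²)·TP / ((1+β²)·TP + β²·FN + FP), with β²=4
= 5·67 / (5·67 + 4·30 + 24) = 0.699

0.699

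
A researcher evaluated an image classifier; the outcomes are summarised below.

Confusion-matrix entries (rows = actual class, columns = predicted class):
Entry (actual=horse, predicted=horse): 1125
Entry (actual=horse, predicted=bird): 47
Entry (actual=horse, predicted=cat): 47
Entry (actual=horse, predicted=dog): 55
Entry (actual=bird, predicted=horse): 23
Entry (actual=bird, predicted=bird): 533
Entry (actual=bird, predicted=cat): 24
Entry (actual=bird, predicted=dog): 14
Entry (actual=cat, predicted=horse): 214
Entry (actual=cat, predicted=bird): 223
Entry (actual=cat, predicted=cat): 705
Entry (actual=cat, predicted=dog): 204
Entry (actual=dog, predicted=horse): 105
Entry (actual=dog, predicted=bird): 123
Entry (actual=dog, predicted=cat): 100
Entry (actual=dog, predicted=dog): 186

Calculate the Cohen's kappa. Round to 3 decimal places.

Observed agreement pₒ = trace/N = 2549/3728 = 0.6837
Expected agreement pₑ = Σ (rowᵢ·colᵢ)/N² = (1274·1467 + 594·926 + 1346·876 + 514·459)/3728² = 0.2759
κ = (pₒ − pₑ)/(1 − pₑ) = (0.6837 − 0.2759)/(1 − 0.2759) = 0.563

0.563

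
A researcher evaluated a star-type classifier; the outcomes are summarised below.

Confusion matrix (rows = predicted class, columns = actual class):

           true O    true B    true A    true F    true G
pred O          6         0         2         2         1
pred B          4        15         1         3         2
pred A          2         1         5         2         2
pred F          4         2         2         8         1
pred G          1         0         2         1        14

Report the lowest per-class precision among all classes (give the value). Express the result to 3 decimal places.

0.417

Per-class precision (TP/(TP+FP)):
  O: TP=6, FP=0+2+2+1=5 → 6/11 = 0.5455
  B: TP=15, FP=4+1+3+2=10 → 15/25 = 0.6000
  A: TP=5, FP=2+1+2+2=7 → 5/12 = 0.4167
  F: TP=8, FP=4+2+2+1=9 → 8/17 = 0.4706
  G: TP=14, FP=1+0+2+1=4 → 14/18 = 0.7778
Lowest is class 'A' with precision = 0.417.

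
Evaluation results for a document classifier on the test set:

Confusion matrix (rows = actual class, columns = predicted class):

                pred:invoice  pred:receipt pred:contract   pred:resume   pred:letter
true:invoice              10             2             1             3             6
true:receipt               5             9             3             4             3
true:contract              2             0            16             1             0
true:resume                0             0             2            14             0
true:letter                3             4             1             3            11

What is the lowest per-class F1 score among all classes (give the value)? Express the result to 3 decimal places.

0.462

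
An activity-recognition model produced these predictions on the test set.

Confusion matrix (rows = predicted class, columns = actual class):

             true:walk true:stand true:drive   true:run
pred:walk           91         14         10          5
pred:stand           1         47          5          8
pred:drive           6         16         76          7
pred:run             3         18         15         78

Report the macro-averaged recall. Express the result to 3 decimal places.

Per-class recall (TP/(TP+FN)):
  walk: TP=91, FN=1+6+3=10 → 91/101 = 0.9010
  stand: TP=47, FN=14+16+18=48 → 47/95 = 0.4947
  drive: TP=76, FN=10+5+15=30 → 76/106 = 0.7170
  run: TP=78, FN=5+8+7=20 → 78/98 = 0.7959
Macro-recall = mean = (0.9010 + 0.4947 + 0.7170 + 0.7959) / 4 = 0.727

0.727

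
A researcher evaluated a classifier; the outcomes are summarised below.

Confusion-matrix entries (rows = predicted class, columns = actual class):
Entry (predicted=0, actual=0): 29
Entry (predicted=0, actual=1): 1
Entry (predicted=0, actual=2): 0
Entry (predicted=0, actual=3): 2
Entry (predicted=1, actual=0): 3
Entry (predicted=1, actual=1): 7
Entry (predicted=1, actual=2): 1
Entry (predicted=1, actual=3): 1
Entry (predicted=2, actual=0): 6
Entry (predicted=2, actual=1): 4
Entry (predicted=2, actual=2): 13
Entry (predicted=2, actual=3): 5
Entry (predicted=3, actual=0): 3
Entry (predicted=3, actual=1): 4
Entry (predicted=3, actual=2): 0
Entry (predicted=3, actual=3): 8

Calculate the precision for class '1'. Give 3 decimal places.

Take TP from the diagonal, FP from the rest of the '1' prediction marginal, FN from the rest of the '1' actual marginal.
precision = TP/(TP+FP).
1: TP=7, FP=3+1+1=5 → 7/12 = 0.5833

0.583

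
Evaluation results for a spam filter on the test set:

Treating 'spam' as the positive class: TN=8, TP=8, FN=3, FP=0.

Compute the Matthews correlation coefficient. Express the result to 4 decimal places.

0.7273

MCC = (TP·TN − FP·FN) / √((TP+FP)(TP+FN)(TN+FP)(TN+FN))
Numerator = 8·8 − 0·3 = 64
Denominator = √(8·11·8·11) = √7744 = 88.0000
MCC = 64 / 88.0000 = 0.7273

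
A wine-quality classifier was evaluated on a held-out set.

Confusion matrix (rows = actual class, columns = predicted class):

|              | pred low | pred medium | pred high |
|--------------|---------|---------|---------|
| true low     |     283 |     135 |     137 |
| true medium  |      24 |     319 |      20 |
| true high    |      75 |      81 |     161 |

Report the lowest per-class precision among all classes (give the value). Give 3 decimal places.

0.506

Per-class precision (TP/(TP+FP)):
  low: TP=283, FP=24+75=99 → 283/382 = 0.7408
  medium: TP=319, FP=135+81=216 → 319/535 = 0.5963
  high: TP=161, FP=137+20=157 → 161/318 = 0.5063
Lowest is class 'high' with precision = 0.506.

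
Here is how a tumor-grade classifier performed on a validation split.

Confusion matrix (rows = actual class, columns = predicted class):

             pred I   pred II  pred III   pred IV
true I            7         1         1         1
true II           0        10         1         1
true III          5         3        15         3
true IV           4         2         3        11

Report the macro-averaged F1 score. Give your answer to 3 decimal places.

0.629

Per-class F1 score (2·TP/(2·TP+FP+FN)):
  I: TP=7, FP=0+5+4=9, FN=1+1+1=3 → 14/26 = 0.5385
  II: TP=10, FP=1+3+2=6, FN=0+1+1=2 → 20/28 = 0.7143
  III: TP=15, FP=1+1+3=5, FN=5+3+3=11 → 30/46 = 0.6522
  IV: TP=11, FP=1+1+3=5, FN=4+2+3=9 → 22/36 = 0.6111
Macro-F1 score = mean = (0.5385 + 0.7143 + 0.6522 + 0.6111) / 4 = 0.629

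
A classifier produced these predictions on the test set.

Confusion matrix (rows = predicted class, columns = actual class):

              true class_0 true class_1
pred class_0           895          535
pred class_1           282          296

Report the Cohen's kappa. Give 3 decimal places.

0.122

Observed agreement pₒ = trace/N = 1191/2008 = 0.5931
Expected agreement pₑ = Σ (rowᵢ·colᵢ)/N² = (1177·1430 + 831·578)/2008² = 0.5366
κ = (pₒ − pₑ)/(1 − pₑ) = (0.5931 − 0.5366)/(1 − 0.5366) = 0.122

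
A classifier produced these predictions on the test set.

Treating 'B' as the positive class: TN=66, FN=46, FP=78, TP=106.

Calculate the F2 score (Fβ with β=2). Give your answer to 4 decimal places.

0.6692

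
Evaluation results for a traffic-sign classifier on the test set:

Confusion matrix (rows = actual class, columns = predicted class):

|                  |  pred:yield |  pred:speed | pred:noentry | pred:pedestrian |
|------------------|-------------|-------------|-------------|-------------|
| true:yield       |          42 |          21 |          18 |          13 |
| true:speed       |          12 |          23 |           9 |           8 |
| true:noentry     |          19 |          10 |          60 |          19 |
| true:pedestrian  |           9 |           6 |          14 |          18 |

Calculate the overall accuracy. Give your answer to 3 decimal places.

0.475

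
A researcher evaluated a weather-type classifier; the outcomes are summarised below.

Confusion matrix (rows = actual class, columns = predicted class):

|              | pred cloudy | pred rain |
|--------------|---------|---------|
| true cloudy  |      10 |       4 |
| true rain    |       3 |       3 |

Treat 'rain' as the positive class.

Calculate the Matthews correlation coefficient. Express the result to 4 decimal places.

0.2059

MCC = (TP·TN − FP·FN) / √((TP+FP)(TP+FN)(TN+FP)(TN+FN))
Numerator = 3·10 − 4·3 = 18
Denominator = √(7·6·14·13) = √7644 = 87.4300
MCC = 18 / 87.4300 = 0.2059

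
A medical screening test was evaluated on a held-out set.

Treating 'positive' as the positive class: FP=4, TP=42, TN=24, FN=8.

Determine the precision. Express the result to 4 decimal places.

0.9130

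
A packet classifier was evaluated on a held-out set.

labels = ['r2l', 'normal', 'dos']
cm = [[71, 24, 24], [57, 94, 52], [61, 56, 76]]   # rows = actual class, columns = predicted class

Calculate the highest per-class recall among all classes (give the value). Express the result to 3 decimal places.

0.597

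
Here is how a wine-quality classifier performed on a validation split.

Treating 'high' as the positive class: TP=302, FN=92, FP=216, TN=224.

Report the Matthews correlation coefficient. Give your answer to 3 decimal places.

0.284

MCC = (TP·TN − FP·FN) / √((TP+FP)(TP+FN)(TN+FP)(TN+FN))
Numerator = 302·224 − 216·92 = 47776
Denominator = √(518·394·440·316) = √28376951680 = 168454.5983
MCC = 47776 / 168454.5983 = 0.284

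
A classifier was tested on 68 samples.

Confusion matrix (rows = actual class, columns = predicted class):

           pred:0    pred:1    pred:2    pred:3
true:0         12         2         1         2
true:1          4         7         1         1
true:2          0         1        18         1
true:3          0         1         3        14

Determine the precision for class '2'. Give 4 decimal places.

precision = TP/(TP+FP).
2: TP=18, FP=1+1+3=5 → 18/23 = 0.78261

0.7826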